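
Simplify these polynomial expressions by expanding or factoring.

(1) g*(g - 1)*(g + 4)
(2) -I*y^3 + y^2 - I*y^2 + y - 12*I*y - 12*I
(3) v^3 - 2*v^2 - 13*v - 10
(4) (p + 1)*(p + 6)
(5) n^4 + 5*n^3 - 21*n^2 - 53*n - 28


(1) = g^3 + 3*g^2 - 4*g
(2) = (y - 3*I)*(y + 4*I)*(-I*y - I)
(3) = (v - 5)*(v + 1)*(v + 2)
(4) = p^2 + 7*p + 6
(5) = (n - 4)*(n + 1)^2*(n + 7)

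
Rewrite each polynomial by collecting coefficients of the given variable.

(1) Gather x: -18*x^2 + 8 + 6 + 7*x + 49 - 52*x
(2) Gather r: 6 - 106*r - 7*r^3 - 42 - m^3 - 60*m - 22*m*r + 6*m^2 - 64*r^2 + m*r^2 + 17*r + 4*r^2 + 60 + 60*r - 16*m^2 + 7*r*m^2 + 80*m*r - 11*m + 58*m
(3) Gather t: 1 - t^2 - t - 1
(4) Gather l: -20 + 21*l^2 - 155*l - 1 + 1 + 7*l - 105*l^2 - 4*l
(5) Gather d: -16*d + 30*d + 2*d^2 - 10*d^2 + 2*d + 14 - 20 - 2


(1) = -18*x^2 - 45*x + 63
(2) = -m^3 - 10*m^2 - 13*m - 7*r^3 + r^2*(m - 60) + r*(7*m^2 + 58*m - 29) + 24
(3) = -t^2 - t
(4) = -84*l^2 - 152*l - 20
(5) = -8*d^2 + 16*d - 8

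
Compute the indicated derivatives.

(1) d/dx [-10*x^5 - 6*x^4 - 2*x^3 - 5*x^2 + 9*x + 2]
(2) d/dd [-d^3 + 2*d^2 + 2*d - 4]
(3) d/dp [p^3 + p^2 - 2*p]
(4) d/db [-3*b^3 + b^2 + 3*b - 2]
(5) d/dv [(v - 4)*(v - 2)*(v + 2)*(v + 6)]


(1) = -50*x^4 - 24*x^3 - 6*x^2 - 10*x + 9
(2) = -3*d^2 + 4*d + 2
(3) = 3*p^2 + 2*p - 2
(4) = -9*b^2 + 2*b + 3
(5) = 4*v^3 + 6*v^2 - 56*v - 8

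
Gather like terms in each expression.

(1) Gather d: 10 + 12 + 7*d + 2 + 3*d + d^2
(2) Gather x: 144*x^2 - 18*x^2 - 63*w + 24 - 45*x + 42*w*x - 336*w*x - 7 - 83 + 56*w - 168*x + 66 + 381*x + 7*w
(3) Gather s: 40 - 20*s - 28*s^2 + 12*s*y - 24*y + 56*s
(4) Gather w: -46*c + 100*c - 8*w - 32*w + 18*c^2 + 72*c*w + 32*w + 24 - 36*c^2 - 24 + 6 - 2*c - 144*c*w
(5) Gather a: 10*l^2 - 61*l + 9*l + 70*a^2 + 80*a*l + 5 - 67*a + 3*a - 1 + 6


(1) = d^2 + 10*d + 24
(2) = 126*x^2 + x*(168 - 294*w)
(3) = -28*s^2 + s*(12*y + 36) - 24*y + 40
(4) = -18*c^2 + 52*c + w*(-72*c - 8) + 6
(5) = 70*a^2 + a*(80*l - 64) + 10*l^2 - 52*l + 10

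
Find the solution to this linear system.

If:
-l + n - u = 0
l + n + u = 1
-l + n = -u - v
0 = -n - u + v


Then:
l = 2/3
n = 1/2
u = -1/6
v = 1/3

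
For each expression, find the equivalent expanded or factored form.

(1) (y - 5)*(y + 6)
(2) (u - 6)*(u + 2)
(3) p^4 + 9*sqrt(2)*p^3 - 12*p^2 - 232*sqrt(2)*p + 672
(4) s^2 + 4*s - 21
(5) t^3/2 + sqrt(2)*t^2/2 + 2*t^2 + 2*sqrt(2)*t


(1) = y^2 + y - 30
(2) = u^2 - 4*u - 12
(3) = (p - 2*sqrt(2))^2*(p + 6*sqrt(2))*(p + 7*sqrt(2))
(4) = (s - 3)*(s + 7)
(5) = t*(t/2 + sqrt(2)/2)*(t + 4)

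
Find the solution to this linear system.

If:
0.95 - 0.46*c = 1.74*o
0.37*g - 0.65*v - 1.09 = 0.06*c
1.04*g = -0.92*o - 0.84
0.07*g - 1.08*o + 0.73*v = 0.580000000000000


Then:
c = 9.11
g = 0.84
o = -1.86
v = -2.04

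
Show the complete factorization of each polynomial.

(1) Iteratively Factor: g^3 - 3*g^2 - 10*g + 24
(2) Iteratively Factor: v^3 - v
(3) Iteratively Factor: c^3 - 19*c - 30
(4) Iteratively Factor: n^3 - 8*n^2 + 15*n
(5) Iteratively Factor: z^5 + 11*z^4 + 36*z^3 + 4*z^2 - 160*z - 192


(1) = (g - 2)*(g^2 - g - 12) = (g - 2)*(g + 3)*(g - 4)
(2) = (v - 1)*(v^2 + v) = v*(v - 1)*(v + 1)
(3) = (c + 2)*(c^2 - 2*c - 15) = (c + 2)*(c + 3)*(c - 5)
(4) = (n)*(n^2 - 8*n + 15) = n*(n - 3)*(n - 5)
(5) = (z + 4)*(z^4 + 7*z^3 + 8*z^2 - 28*z - 48) = (z + 4)^2*(z^3 + 3*z^2 - 4*z - 12) = (z - 2)*(z + 4)^2*(z^2 + 5*z + 6) = (z - 2)*(z + 3)*(z + 4)^2*(z + 2)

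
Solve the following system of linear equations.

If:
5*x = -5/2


Then:
x = -1/2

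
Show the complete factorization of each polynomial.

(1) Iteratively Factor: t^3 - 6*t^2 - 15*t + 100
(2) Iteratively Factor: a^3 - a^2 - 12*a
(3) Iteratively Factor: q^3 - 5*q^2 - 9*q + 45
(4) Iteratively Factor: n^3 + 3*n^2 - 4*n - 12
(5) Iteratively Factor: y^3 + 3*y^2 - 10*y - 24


(1) = (t - 5)*(t^2 - t - 20) = (t - 5)*(t + 4)*(t - 5)
(2) = (a)*(a^2 - a - 12) = a*(a - 4)*(a + 3)
(3) = (q + 3)*(q^2 - 8*q + 15) = (q - 5)*(q + 3)*(q - 3)
(4) = (n + 2)*(n^2 + n - 6) = (n - 2)*(n + 2)*(n + 3)
(5) = (y + 2)*(y^2 + y - 12) = (y - 3)*(y + 2)*(y + 4)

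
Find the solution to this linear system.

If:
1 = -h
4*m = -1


Then:
h = -1
m = -1/4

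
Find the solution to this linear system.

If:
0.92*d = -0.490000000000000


Then:
d = -0.53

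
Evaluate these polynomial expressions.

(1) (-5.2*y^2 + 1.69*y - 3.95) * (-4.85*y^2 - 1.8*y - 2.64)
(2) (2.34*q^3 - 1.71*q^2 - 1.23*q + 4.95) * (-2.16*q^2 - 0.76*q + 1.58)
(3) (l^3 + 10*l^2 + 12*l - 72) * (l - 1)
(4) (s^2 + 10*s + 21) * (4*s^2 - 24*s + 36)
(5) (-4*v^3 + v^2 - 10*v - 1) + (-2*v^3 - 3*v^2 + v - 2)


(1) = 25.22*y^4 + 1.1635*y^3 + 29.8435*y^2 + 2.6484*y + 10.428
(2) = -5.0544*q^5 + 1.9152*q^4 + 7.6536*q^3 - 12.459*q^2 - 5.7054*q + 7.821
(3) = l^4 + 9*l^3 + 2*l^2 - 84*l + 72
(4) = 4*s^4 + 16*s^3 - 120*s^2 - 144*s + 756
(5) = -6*v^3 - 2*v^2 - 9*v - 3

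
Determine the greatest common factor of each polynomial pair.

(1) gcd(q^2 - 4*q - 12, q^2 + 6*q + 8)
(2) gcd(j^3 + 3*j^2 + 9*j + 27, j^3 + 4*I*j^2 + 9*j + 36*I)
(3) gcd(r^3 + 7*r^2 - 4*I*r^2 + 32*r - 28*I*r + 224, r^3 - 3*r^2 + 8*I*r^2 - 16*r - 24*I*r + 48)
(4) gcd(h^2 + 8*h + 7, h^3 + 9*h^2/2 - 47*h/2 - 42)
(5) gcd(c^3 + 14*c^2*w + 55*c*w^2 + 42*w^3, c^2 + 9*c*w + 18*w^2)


(1) = gcd((q - 6)*(q + 2), (q + 2)*(q + 4)) = q + 2
(2) = gcd((j + 3)*(j - 3*I)*(j + 3*I), (j - 3*I)*(j + 3*I)*(j + 4*I)) = j^2 + 9
(3) = r + 4*I
(4) = gcd((h + 1)*(h + 7), (h - 4)*(h + 3/2)*(h + 7)) = h + 7
(5) = gcd((c + w)*(c + 6*w)*(c + 7*w), (c + 3*w)*(c + 6*w)) = c + 6*w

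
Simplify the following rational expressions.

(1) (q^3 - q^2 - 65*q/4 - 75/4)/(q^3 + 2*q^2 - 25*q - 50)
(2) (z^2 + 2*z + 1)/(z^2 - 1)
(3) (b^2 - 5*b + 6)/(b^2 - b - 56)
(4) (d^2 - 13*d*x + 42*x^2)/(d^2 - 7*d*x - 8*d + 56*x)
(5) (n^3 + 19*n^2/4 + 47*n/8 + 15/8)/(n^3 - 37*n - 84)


(1) = (4*q^2 + 16*q + 15)/(4*q^2 + 28*q + 40)
(2) = (z + 1)/(z - 1)
(3) = (b^2 - 5*b + 6)/(b^2 - b - 56)
(4) = (d - 6*x)/(d - 8)
(5) = (8*n^2 + 14*n + 5)/(8*n^2 - 24*n - 224)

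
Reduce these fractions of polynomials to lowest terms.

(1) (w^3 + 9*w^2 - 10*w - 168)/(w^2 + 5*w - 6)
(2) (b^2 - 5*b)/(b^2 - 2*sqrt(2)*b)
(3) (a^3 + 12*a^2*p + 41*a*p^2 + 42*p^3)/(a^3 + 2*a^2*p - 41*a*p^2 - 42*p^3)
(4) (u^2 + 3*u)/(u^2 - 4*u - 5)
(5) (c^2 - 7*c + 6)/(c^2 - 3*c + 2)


(1) = (w^2 + 3*w - 28)/(w - 1)
(2) = (b - 5)/(b - 2*sqrt(2))
(3) = (-a^2 - 5*a*p - 6*p^2)/(-a^2 + 5*a*p + 6*p^2)
(4) = (u^2 + 3*u)/(u^2 - 4*u - 5)
(5) = (c - 6)/(c - 2)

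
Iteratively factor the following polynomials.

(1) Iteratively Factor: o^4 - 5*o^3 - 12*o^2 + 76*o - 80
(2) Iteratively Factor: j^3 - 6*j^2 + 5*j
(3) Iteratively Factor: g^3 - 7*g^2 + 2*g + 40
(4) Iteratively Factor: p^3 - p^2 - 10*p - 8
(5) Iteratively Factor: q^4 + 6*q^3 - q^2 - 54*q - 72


(1) = (o + 4)*(o^3 - 9*o^2 + 24*o - 20) = (o - 2)*(o + 4)*(o^2 - 7*o + 10) = (o - 2)^2*(o + 4)*(o - 5)
(2) = (j - 1)*(j^2 - 5*j) = (j - 5)*(j - 1)*(j)
(3) = (g - 5)*(g^2 - 2*g - 8) = (g - 5)*(g - 4)*(g + 2)
(4) = (p + 1)*(p^2 - 2*p - 8) = (p + 1)*(p + 2)*(p - 4)
(5) = (q - 3)*(q^3 + 9*q^2 + 26*q + 24) = (q - 3)*(q + 2)*(q^2 + 7*q + 12) = (q - 3)*(q + 2)*(q + 4)*(q + 3)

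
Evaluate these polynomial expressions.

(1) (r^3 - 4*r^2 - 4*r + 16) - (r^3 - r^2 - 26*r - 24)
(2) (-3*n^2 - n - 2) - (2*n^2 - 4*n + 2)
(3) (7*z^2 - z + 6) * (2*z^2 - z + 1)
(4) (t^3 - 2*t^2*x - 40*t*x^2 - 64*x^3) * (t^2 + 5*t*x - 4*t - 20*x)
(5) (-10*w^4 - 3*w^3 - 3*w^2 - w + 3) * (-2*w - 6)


(1) = -3*r^2 + 22*r + 40
(2) = -5*n^2 + 3*n - 4
(3) = 14*z^4 - 9*z^3 + 20*z^2 - 7*z + 6
(4) = t^5 + 3*t^4*x - 4*t^4 - 50*t^3*x^2 - 12*t^3*x - 264*t^2*x^3 + 200*t^2*x^2 - 320*t*x^4 + 1056*t*x^3 + 1280*x^4
(5) = 20*w^5 + 66*w^4 + 24*w^3 + 20*w^2 - 18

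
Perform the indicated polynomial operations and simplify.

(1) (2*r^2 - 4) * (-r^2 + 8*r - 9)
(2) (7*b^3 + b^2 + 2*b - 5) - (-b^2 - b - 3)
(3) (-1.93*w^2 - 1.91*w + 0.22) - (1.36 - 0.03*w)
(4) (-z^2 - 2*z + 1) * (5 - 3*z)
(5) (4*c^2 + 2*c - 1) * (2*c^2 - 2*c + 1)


(1) = -2*r^4 + 16*r^3 - 14*r^2 - 32*r + 36
(2) = 7*b^3 + 2*b^2 + 3*b - 2
(3) = -1.93*w^2 - 1.88*w - 1.14
(4) = 3*z^3 + z^2 - 13*z + 5
(5) = 8*c^4 - 4*c^3 - 2*c^2 + 4*c - 1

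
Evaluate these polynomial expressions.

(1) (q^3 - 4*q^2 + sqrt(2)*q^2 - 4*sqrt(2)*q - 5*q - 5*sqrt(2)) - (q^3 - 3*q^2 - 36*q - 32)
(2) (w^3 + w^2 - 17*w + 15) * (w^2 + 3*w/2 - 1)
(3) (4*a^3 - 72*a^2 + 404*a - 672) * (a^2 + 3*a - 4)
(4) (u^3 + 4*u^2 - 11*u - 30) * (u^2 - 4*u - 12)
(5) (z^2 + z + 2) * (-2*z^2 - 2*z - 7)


(1) = -q^2 + sqrt(2)*q^2 - 4*sqrt(2)*q + 31*q - 5*sqrt(2) + 32
(2) = w^5 + 5*w^4/2 - 33*w^3/2 - 23*w^2/2 + 79*w/2 - 15
(3) = 4*a^5 - 60*a^4 + 172*a^3 + 828*a^2 - 3632*a + 2688
(4) = u^5 - 39*u^3 - 34*u^2 + 252*u + 360
(5) = -2*z^4 - 4*z^3 - 13*z^2 - 11*z - 14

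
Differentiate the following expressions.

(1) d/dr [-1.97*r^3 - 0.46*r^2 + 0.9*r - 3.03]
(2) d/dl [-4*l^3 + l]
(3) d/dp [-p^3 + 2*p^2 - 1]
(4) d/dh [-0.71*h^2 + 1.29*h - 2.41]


(1) = -5.91*r^2 - 0.92*r + 0.9
(2) = 1 - 12*l^2
(3) = p*(4 - 3*p)
(4) = 1.29 - 1.42*h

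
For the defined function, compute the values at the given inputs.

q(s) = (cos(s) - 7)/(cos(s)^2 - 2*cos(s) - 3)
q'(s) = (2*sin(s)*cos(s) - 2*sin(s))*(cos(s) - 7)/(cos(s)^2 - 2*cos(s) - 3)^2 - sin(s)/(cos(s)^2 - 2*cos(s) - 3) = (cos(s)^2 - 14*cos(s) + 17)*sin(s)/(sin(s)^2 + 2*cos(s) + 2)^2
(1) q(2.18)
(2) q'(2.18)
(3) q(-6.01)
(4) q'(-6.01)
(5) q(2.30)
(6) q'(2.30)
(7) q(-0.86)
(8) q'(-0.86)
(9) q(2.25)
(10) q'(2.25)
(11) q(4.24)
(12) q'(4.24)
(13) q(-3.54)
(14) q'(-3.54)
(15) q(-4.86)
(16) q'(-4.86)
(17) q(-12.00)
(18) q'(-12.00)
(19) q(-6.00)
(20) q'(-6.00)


(1) = 4.96
(2) = 8.90
(3) = 1.51
(4) = 0.08
(5) = 6.27
(6) = 13.34
(7) = 1.64
(8) = -0.42
(9) = 5.65
(10) = 11.20
(11) = 3.96
(12) = -5.92
(13) = 25.79
(14) = 126.47
(15) = 2.09
(16) = 1.38
(17) = 1.55
(18) = 0.20
(19) = 1.51
(20) = 0.08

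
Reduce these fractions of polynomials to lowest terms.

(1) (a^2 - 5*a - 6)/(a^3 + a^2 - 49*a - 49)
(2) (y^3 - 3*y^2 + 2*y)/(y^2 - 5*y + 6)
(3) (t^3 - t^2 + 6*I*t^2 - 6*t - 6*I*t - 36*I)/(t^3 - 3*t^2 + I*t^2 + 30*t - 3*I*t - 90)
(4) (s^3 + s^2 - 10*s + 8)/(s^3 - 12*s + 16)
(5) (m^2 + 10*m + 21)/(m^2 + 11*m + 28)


(1) = (a - 6)/(a^2 - 49)
(2) = (y^2 - y)/(y - 3)
(3) = (t + 2)/(t - 5*I)
(4) = (s - 1)/(s - 2)
(5) = (m + 3)/(m + 4)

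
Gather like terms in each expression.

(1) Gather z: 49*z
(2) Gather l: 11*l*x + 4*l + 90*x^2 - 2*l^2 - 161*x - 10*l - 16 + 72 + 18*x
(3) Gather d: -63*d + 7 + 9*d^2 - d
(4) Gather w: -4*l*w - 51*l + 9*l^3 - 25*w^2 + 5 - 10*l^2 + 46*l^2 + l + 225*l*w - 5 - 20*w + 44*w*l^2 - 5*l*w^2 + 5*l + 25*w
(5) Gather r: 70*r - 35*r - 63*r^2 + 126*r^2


(1) = 49*z
(2) = -2*l^2 + l*(11*x - 6) + 90*x^2 - 143*x + 56
(3) = 9*d^2 - 64*d + 7
(4) = 9*l^3 + 36*l^2 - 45*l + w^2*(-5*l - 25) + w*(44*l^2 + 221*l + 5)
(5) = 63*r^2 + 35*r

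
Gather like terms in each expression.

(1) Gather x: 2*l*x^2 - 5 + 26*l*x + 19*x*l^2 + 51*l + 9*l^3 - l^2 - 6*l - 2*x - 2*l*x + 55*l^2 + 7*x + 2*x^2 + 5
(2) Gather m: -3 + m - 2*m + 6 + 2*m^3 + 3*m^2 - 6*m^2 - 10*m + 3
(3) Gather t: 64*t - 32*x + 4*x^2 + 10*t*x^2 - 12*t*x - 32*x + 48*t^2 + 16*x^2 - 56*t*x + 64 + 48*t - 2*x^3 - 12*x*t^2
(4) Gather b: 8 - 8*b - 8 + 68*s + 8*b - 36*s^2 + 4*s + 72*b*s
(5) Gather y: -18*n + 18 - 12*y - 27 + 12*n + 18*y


(1) = 9*l^3 + 54*l^2 + 45*l + x^2*(2*l + 2) + x*(19*l^2 + 24*l + 5)
(2) = 2*m^3 - 3*m^2 - 11*m + 6
(3) = t^2*(48 - 12*x) + t*(10*x^2 - 68*x + 112) - 2*x^3 + 20*x^2 - 64*x + 64
(4) = 72*b*s - 36*s^2 + 72*s
(5) = -6*n + 6*y - 9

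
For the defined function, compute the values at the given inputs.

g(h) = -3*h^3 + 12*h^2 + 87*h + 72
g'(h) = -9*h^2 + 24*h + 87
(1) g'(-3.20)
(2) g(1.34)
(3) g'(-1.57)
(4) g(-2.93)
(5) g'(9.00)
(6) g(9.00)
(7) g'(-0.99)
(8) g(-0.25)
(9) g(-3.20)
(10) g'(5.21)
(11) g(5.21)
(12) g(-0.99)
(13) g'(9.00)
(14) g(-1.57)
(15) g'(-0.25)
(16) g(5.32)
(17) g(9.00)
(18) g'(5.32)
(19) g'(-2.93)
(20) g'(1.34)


(1) = -81.96
(2) = 202.91
(3) = 27.14
(4) = -4.43
(5) = -426.00
(6) = -360.00
(7) = 54.42
(8) = 51.05
(9) = 14.78
(10) = -32.26
(11) = 426.74
(12) = 0.54
(13) = -426.00
(14) = -23.40
(15) = 80.44
(16) = 422.76
(17) = -360.00
(18) = -40.04
(19) = -60.58
(20) = 103.00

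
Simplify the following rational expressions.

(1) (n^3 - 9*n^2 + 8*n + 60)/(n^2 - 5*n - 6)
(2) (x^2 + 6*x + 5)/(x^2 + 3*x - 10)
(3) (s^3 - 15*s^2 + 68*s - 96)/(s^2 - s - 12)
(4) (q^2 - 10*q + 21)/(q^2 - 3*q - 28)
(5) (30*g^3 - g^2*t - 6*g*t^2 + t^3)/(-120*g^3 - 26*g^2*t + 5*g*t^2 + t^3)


(1) = (n^2 - 3*n - 10)/(n + 1)
(2) = (x + 1)/(x - 2)
(3) = (s^2 - 11*s + 24)/(s + 3)
(4) = (q - 3)/(q + 4)
(5) = (-6*g^2 - g*t + t^2)/(24*g^2 + 10*g*t + t^2)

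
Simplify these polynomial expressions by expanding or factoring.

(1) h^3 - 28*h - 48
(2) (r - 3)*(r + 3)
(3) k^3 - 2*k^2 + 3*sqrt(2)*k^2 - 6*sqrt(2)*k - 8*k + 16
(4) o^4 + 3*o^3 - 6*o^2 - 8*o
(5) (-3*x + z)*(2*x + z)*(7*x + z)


(1) = (h - 6)*(h + 2)*(h + 4)
(2) = r^2 - 9
(3) = (k - 2)*(k - sqrt(2))*(k + 4*sqrt(2))
(4) = o*(o - 2)*(o + 1)*(o + 4)
(5) = -42*x^3 - 13*x^2*z + 6*x*z^2 + z^3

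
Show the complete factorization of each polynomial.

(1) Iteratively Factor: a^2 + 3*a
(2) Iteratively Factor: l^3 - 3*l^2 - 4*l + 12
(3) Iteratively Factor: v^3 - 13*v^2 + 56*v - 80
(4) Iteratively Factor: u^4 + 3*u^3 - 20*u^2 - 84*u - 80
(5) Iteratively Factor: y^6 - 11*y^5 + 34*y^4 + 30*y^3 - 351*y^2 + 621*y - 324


(1) = (a + 3)*(a)
(2) = (l - 3)*(l^2 - 4) = (l - 3)*(l + 2)*(l - 2)
(3) = (v - 5)*(v^2 - 8*v + 16) = (v - 5)*(v - 4)*(v - 4)
(4) = (u + 2)*(u^3 + u^2 - 22*u - 40) = (u + 2)*(u + 4)*(u^2 - 3*u - 10) = (u + 2)^2*(u + 4)*(u - 5)
(5) = (y - 1)*(y^5 - 10*y^4 + 24*y^3 + 54*y^2 - 297*y + 324) = (y - 4)*(y - 1)*(y^4 - 6*y^3 + 54*y - 81) = (y - 4)*(y - 3)*(y - 1)*(y^3 - 3*y^2 - 9*y + 27) = (y - 4)*(y - 3)*(y - 1)*(y + 3)*(y^2 - 6*y + 9) = (y - 4)*(y - 3)^2*(y - 1)*(y + 3)*(y - 3)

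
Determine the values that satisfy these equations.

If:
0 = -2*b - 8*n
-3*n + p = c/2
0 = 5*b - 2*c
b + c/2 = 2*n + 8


Then:
b = 32/11
c = 80/11
n = -8/11
p = 16/11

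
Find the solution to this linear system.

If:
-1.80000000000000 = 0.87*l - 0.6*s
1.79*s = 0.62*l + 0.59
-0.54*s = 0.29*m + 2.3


Then:
l = -2.42
m = -6.98
s = -0.51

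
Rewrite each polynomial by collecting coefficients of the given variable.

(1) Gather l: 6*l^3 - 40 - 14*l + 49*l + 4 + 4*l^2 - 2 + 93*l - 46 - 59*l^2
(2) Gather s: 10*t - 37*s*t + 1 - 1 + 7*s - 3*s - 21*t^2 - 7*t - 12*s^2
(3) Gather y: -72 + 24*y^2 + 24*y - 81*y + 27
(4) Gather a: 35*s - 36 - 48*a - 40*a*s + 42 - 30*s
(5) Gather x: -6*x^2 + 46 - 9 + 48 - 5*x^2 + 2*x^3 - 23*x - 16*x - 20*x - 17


(1) = 6*l^3 - 55*l^2 + 128*l - 84
(2) = -12*s^2 + s*(4 - 37*t) - 21*t^2 + 3*t
(3) = 24*y^2 - 57*y - 45
(4) = a*(-40*s - 48) + 5*s + 6
(5) = 2*x^3 - 11*x^2 - 59*x + 68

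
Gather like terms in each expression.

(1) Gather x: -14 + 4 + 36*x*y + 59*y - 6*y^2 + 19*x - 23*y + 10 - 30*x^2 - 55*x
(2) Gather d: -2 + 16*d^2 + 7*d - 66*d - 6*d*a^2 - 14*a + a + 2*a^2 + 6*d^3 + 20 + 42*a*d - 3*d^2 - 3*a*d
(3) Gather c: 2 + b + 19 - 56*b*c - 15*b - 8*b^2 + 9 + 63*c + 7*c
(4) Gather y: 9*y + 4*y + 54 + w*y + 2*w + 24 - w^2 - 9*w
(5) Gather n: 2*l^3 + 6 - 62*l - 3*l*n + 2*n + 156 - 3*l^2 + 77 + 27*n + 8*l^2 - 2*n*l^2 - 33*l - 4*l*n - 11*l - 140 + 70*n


(1) = -30*x^2 + x*(36*y - 36) - 6*y^2 + 36*y
(2) = 2*a^2 - 13*a + 6*d^3 + 13*d^2 + d*(-6*a^2 + 39*a - 59) + 18
(3) = -8*b^2 - 14*b + c*(70 - 56*b) + 30
(4) = -w^2 - 7*w + y*(w + 13) + 78
(5) = 2*l^3 + 5*l^2 - 106*l + n*(-2*l^2 - 7*l + 99) + 99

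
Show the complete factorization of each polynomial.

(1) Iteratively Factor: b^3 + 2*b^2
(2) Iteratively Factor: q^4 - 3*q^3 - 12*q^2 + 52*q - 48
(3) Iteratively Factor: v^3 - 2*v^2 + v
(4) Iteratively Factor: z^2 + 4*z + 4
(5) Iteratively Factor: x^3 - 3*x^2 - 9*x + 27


(1) = (b)*(b^2 + 2*b) = b^2*(b + 2)
(2) = (q - 2)*(q^3 - q^2 - 14*q + 24) = (q - 3)*(q - 2)*(q^2 + 2*q - 8) = (q - 3)*(q - 2)*(q + 4)*(q - 2)
(3) = (v - 1)*(v^2 - v) = v*(v - 1)*(v - 1)
(4) = (z + 2)*(z + 2)
(5) = (x + 3)*(x^2 - 6*x + 9) = (x - 3)*(x + 3)*(x - 3)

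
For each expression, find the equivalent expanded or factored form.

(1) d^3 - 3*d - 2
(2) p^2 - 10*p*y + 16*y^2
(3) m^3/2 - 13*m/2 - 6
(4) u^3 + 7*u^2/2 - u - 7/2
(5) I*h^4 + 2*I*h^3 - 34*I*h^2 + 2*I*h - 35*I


(1) = (d - 2)*(d + 1)^2
(2) = (p - 8*y)*(p - 2*y)
(3) = (m/2 + 1/2)*(m - 4)*(m + 3)
(4) = (u - 1)*(u + 1)*(u + 7/2)
(5) = (h - 5)*(h + 7)*(h + I)*(I*h + 1)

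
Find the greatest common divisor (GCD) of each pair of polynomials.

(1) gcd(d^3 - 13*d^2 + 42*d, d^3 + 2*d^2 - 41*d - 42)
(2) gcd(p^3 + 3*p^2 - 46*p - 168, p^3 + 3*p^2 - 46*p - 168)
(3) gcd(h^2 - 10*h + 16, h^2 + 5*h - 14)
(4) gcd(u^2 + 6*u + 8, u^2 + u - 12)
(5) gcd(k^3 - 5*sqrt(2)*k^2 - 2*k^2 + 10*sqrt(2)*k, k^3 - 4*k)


(1) = gcd(d*(d - 7)*(d - 6), (d - 6)*(d + 1)*(d + 7)) = d - 6
(2) = p^3 + 3*p^2 - 46*p - 168
(3) = gcd((h - 8)*(h - 2), (h - 2)*(h + 7)) = h - 2
(4) = gcd((u + 2)*(u + 4), (u - 3)*(u + 4)) = u + 4
(5) = k^2 - 2*k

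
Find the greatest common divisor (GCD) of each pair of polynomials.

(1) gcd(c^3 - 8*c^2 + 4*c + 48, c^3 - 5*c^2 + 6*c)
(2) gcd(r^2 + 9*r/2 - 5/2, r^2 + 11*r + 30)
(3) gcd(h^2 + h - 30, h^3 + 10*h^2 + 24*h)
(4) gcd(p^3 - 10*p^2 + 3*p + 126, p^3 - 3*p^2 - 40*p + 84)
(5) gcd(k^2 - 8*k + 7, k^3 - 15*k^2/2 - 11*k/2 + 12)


(1) = gcd((c - 6)*(c - 4)*(c + 2), c*(c - 3)*(c - 2)) = 1
(2) = gcd((r - 1/2)*(r + 5), (r + 5)*(r + 6)) = r + 5
(3) = gcd((h - 5)*(h + 6), h*(h + 4)*(h + 6)) = h + 6
(4) = p - 7
(5) = k - 1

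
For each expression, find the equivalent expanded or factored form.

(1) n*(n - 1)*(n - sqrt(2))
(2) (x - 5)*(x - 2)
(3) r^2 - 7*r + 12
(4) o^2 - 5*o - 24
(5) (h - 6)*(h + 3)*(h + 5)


(1) = n^3 - sqrt(2)*n^2 - n^2 + sqrt(2)*n
(2) = x^2 - 7*x + 10
(3) = (r - 4)*(r - 3)
(4) = (o - 8)*(o + 3)
(5) = h^3 + 2*h^2 - 33*h - 90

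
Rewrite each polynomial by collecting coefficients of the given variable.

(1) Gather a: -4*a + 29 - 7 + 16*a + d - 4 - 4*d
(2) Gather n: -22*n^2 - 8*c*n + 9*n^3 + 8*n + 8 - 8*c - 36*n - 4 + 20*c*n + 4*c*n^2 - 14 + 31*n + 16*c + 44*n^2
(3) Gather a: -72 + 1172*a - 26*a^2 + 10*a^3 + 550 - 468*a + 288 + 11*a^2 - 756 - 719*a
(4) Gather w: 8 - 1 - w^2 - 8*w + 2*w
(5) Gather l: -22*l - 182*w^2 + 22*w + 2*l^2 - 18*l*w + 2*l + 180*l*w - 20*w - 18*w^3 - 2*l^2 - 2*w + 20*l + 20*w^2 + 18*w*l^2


(1) = 12*a - 3*d + 18
(2) = 8*c + 9*n^3 + n^2*(4*c + 22) + n*(12*c + 3) - 10
(3) = 10*a^3 - 15*a^2 - 15*a + 10
(4) = -w^2 - 6*w + 7
(5) = 18*l^2*w + 162*l*w - 18*w^3 - 162*w^2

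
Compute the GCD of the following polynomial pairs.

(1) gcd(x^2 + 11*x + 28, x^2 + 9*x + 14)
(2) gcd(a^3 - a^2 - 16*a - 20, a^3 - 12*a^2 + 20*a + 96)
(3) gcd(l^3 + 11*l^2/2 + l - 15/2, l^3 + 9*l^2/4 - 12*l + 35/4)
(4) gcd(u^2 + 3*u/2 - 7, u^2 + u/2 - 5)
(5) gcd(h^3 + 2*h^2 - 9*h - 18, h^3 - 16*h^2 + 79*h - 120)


(1) = gcd((x + 4)*(x + 7), (x + 2)*(x + 7)) = x + 7
(2) = gcd((a - 5)*(a + 2)^2, (a - 8)*(a - 6)*(a + 2)) = a + 2
(3) = l^2 + 4*l - 5
(4) = u - 2
(5) = h - 3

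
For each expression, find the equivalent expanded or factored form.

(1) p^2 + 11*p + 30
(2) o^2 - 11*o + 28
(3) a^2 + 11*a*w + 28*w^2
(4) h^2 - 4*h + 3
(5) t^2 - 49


(1) = (p + 5)*(p + 6)
(2) = (o - 7)*(o - 4)
(3) = (a + 4*w)*(a + 7*w)
(4) = (h - 3)*(h - 1)
(5) = (t - 7)*(t + 7)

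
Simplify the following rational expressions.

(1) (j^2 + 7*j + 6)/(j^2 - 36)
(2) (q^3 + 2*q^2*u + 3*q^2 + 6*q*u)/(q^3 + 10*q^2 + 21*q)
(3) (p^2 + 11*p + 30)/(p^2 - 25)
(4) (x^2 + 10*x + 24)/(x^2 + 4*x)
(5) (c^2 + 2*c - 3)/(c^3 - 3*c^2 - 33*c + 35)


(1) = (j + 1)/(j - 6)
(2) = (q + 2*u)/(q + 7)
(3) = (p + 6)/(p - 5)
(4) = (x + 6)/x
(5) = (c + 3)/(c^2 - 2*c - 35)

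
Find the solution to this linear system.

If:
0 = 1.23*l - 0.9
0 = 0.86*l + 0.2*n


Then:
l = 0.73
n = -3.15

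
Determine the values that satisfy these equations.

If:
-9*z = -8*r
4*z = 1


Then:
r = 9/32
z = 1/4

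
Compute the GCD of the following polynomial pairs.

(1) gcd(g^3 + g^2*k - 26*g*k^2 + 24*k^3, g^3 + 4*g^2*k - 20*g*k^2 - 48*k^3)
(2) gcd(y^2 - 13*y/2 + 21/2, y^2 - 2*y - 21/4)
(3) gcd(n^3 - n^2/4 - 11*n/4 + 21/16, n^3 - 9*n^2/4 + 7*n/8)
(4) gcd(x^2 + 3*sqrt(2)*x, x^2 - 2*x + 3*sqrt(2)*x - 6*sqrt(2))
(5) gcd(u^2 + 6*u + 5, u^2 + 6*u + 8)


(1) = g^2 + 2*g*k - 24*k^2
(2) = gcd((y - 7/2)*(y - 3), (y - 7/2)*(y + 3/2)) = y - 7/2
(3) = gcd((n - 3/2)*(n - 1/2)*(n + 7/4), n*(n - 7/4)*(n - 1/2)) = n - 1/2
(4) = x + 3*sqrt(2)
(5) = gcd((u + 1)*(u + 5), (u + 2)*(u + 4)) = 1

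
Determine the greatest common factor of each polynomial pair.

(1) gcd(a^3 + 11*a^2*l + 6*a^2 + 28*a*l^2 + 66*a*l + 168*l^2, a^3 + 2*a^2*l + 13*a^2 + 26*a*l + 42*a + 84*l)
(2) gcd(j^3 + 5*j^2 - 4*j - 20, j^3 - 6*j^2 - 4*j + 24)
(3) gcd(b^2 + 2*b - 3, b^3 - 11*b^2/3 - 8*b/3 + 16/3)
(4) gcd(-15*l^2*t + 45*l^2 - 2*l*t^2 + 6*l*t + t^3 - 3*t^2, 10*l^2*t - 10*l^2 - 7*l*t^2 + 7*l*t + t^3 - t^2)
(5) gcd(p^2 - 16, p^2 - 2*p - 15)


(1) = gcd((a + 6)*(a + 4*l)*(a + 7*l), (a + 6)*(a + 7)*(a + 2*l)) = a + 6
(2) = j^2 - 4
(3) = gcd((b - 1)*(b + 3), (b - 4)*(b - 1)*(b + 4/3)) = b - 1
(4) = gcd((-5*l + t)*(3*l + t)*(t - 3), (-5*l + t)*(-2*l + t)*(t - 1)) = -5*l + t
(5) = 1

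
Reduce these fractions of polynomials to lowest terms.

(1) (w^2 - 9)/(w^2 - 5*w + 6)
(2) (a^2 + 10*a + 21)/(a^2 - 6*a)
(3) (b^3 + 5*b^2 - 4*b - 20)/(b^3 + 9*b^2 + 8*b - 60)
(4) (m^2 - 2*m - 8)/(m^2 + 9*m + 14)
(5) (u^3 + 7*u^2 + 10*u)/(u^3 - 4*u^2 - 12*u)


(1) = (w + 3)/(w - 2)
(2) = (a^2 + 10*a + 21)/(a^2 - 6*a)
(3) = (b + 2)/(b + 6)
(4) = (m - 4)/(m + 7)
(5) = (u + 5)/(u - 6)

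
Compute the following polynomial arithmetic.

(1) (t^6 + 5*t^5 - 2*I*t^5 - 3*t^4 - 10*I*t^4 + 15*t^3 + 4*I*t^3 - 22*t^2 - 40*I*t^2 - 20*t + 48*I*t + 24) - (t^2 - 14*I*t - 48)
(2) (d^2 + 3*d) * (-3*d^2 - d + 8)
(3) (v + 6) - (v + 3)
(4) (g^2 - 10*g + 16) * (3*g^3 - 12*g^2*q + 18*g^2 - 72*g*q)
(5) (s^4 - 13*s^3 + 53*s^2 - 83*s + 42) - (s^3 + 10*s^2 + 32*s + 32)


(1) = t^6 + 5*t^5 - 2*I*t^5 - 3*t^4 - 10*I*t^4 + 15*t^3 + 4*I*t^3 - 23*t^2 - 40*I*t^2 - 20*t + 62*I*t + 72
(2) = -3*d^4 - 10*d^3 + 5*d^2 + 24*d
(3) = 3
(4) = 3*g^5 - 12*g^4*q - 12*g^4 + 48*g^3*q - 132*g^3 + 528*g^2*q + 288*g^2 - 1152*g*q
(5) = s^4 - 14*s^3 + 43*s^2 - 115*s + 10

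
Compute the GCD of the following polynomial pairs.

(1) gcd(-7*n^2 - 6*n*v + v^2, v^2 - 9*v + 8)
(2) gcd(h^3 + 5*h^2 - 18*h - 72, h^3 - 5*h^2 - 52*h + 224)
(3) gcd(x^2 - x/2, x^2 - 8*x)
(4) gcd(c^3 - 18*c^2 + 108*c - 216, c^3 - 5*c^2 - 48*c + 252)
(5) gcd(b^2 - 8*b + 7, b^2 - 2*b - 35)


(1) = gcd((-7*n + v)*(n + v), (v - 8)*(v - 1)) = 1
(2) = h - 4
(3) = x
(4) = c^2 - 12*c + 36
(5) = gcd((b - 7)*(b - 1), (b - 7)*(b + 5)) = b - 7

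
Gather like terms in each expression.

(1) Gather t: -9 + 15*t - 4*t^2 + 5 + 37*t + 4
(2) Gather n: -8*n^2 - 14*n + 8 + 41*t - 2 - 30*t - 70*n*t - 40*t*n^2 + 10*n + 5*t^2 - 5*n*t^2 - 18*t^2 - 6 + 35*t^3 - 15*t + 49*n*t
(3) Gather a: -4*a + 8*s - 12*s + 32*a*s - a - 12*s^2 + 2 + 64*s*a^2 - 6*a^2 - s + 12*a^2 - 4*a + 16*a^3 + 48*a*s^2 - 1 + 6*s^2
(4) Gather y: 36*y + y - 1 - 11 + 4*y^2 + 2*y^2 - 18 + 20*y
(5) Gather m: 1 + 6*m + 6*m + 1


(1) = -4*t^2 + 52*t
(2) = n^2*(-40*t - 8) + n*(-5*t^2 - 21*t - 4) + 35*t^3 - 13*t^2 - 4*t
(3) = 16*a^3 + a^2*(64*s + 6) + a*(48*s^2 + 32*s - 9) - 6*s^2 - 5*s + 1
(4) = 6*y^2 + 57*y - 30
(5) = 12*m + 2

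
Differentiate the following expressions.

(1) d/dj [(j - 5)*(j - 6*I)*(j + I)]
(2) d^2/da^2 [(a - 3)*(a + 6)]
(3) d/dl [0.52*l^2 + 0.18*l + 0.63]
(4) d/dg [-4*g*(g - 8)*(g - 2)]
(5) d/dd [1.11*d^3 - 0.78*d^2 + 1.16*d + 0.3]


(1) = 3*j^2 - 10*j*(1 + I) + 6 + 25*I
(2) = 2
(3) = 1.04*l + 0.18
(4) = -12*g^2 + 80*g - 64
(5) = 3.33*d^2 - 1.56*d + 1.16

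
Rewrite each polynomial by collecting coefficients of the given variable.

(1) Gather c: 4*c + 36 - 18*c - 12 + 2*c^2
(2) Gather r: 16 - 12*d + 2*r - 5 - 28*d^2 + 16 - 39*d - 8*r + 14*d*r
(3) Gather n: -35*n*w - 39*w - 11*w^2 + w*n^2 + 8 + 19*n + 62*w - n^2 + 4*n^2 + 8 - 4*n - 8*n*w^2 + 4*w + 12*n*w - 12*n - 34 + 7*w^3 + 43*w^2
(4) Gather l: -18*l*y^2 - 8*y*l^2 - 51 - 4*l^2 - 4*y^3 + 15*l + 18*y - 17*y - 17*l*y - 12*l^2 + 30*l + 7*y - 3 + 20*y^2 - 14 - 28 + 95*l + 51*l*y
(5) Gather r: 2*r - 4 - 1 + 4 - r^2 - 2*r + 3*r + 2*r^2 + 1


(1) = 2*c^2 - 14*c + 24
(2) = -28*d^2 - 51*d + r*(14*d - 6) + 27
(3) = n^2*(w + 3) + n*(-8*w^2 - 23*w + 3) + 7*w^3 + 32*w^2 + 27*w - 18
(4) = l^2*(-8*y - 16) + l*(-18*y^2 + 34*y + 140) - 4*y^3 + 20*y^2 + 8*y - 96
(5) = r^2 + 3*r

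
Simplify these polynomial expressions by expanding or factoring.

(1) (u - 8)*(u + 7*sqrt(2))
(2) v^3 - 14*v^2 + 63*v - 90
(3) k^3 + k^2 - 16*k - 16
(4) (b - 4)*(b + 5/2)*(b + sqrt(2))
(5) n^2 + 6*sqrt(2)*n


(1) = u^2 - 8*u + 7*sqrt(2)*u - 56*sqrt(2)
(2) = (v - 6)*(v - 5)*(v - 3)
(3) = (k - 4)*(k + 1)*(k + 4)
(4) = b^3 - 3*b^2/2 + sqrt(2)*b^2 - 10*b - 3*sqrt(2)*b/2 - 10*sqrt(2)
(5) = n*(n + 6*sqrt(2))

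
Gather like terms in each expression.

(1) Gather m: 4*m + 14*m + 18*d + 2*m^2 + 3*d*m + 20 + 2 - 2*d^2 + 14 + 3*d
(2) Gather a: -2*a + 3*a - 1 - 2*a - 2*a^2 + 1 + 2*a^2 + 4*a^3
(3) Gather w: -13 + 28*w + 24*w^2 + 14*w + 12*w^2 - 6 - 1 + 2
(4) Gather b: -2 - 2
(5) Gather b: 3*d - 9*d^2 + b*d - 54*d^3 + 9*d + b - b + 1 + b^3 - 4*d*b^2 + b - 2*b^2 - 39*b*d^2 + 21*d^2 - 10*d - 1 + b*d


(1) = -2*d^2 + 21*d + 2*m^2 + m*(3*d + 18) + 36
(2) = 4*a^3 - a
(3) = 36*w^2 + 42*w - 18
(4) = -4
(5) = b^3 + b^2*(-4*d - 2) + b*(-39*d^2 + 2*d + 1) - 54*d^3 + 12*d^2 + 2*d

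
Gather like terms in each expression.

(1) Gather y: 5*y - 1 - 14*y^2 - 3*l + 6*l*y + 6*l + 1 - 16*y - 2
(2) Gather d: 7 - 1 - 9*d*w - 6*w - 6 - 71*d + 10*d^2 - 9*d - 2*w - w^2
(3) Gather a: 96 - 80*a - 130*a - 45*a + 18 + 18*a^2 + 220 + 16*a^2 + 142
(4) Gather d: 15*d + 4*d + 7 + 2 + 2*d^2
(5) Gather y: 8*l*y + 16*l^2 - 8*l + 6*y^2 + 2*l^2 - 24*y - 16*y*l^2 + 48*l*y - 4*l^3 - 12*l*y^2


(1) = 3*l - 14*y^2 + y*(6*l - 11) - 2
(2) = 10*d^2 + d*(-9*w - 80) - w^2 - 8*w
(3) = 34*a^2 - 255*a + 476
(4) = 2*d^2 + 19*d + 9
(5) = -4*l^3 + 18*l^2 - 8*l + y^2*(6 - 12*l) + y*(-16*l^2 + 56*l - 24)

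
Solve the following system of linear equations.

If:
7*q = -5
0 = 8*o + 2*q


Then:
o = 5/28
q = -5/7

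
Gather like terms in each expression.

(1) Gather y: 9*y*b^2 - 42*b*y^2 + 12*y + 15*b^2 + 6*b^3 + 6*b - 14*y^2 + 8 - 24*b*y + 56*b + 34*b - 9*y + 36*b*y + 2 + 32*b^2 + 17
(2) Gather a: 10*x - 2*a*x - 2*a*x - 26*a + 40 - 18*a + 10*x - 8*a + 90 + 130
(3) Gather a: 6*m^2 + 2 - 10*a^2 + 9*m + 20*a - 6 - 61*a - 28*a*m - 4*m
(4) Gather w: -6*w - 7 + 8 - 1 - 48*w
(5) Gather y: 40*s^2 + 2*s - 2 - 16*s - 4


(1) = 6*b^3 + 47*b^2 + 96*b + y^2*(-42*b - 14) + y*(9*b^2 + 12*b + 3) + 27
(2) = a*(-4*x - 52) + 20*x + 260
(3) = -10*a^2 + a*(-28*m - 41) + 6*m^2 + 5*m - 4
(4) = -54*w
(5) = 40*s^2 - 14*s - 6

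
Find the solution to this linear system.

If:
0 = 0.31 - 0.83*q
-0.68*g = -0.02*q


Then:
g = 0.01
q = 0.37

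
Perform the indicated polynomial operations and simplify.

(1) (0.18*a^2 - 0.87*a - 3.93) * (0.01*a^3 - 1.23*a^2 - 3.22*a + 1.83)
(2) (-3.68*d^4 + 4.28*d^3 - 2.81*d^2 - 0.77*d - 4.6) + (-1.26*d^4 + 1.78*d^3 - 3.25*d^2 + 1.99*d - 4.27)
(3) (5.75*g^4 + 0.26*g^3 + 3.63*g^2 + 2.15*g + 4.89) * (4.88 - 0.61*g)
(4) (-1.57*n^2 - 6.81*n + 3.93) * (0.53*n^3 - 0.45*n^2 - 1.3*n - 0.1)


(1) = 0.0018*a^5 - 0.2301*a^4 + 0.4512*a^3 + 7.9647*a^2 + 11.0625*a - 7.1919
(2) = -4.94*d^4 + 6.06*d^3 - 6.06*d^2 + 1.22*d - 8.87
(3) = -3.5075*g^5 + 27.9014*g^4 - 0.9455*g^3 + 16.4029*g^2 + 7.5091*g + 23.8632
(4) = -0.8321*n^5 - 2.9028*n^4 + 7.1884*n^3 + 7.2415*n^2 - 4.428*n - 0.393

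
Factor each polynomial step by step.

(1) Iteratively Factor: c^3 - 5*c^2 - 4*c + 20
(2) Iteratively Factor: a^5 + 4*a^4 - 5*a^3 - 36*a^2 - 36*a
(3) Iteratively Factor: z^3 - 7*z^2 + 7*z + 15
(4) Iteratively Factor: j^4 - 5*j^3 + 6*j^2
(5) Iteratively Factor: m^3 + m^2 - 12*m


(1) = (c - 5)*(c^2 - 4) = (c - 5)*(c - 2)*(c + 2)
(2) = (a + 2)*(a^4 + 2*a^3 - 9*a^2 - 18*a) = (a + 2)^2*(a^3 - 9*a) = (a + 2)^2*(a + 3)*(a^2 - 3*a) = a*(a + 2)^2*(a + 3)*(a - 3)
(3) = (z + 1)*(z^2 - 8*z + 15) = (z - 5)*(z + 1)*(z - 3)
(4) = (j - 2)*(j^3 - 3*j^2) = (j - 3)*(j - 2)*(j^2) = j*(j - 3)*(j - 2)*(j)
(5) = (m)*(m^2 + m - 12) = m*(m + 4)*(m - 3)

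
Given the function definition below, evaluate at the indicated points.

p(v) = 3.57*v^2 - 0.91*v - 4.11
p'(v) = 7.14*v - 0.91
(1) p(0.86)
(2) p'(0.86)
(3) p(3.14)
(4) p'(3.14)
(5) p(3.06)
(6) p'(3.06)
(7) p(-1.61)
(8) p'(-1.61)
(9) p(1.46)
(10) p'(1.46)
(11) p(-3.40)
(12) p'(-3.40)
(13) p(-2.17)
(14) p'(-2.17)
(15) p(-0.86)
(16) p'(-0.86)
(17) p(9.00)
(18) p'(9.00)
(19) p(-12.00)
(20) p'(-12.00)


(1) = -2.25
(2) = 5.23
(3) = 28.23
(4) = 21.51
(5) = 26.53
(6) = 20.94
(7) = 6.61
(8) = -12.41
(9) = 2.17
(10) = 9.51
(11) = 40.25
(12) = -25.19
(13) = 14.68
(14) = -16.40
(15) = -0.69
(16) = -7.05
(17) = 276.87
(18) = 63.35
(19) = 520.89
(20) = -86.59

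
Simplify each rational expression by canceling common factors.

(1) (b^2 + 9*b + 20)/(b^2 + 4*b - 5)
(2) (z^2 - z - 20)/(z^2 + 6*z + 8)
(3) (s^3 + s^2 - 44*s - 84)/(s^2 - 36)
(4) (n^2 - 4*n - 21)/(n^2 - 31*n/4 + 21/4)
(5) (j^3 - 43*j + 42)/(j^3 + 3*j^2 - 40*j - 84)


(1) = (b + 4)/(b - 1)
(2) = (z - 5)/(z + 2)
(3) = (s^2 - 5*s - 14)/(s - 6)
(4) = (4*n + 12)/(4*n - 3)
(5) = (j - 1)/(j + 2)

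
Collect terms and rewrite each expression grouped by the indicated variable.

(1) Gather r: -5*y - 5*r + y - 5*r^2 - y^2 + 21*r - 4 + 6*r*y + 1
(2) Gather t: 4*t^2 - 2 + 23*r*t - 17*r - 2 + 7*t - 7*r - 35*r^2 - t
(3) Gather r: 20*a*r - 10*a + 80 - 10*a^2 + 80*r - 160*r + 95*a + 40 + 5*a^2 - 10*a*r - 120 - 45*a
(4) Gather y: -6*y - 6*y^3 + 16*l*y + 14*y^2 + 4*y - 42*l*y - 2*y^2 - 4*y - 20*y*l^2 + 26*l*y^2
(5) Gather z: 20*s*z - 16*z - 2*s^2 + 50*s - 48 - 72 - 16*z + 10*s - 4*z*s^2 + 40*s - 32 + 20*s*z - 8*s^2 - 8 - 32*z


(1) = -5*r^2 + r*(6*y + 16) - y^2 - 4*y - 3
(2) = -35*r^2 - 24*r + 4*t^2 + t*(23*r + 6) - 4
(3) = -5*a^2 + 40*a + r*(10*a - 80)
(4) = -6*y^3 + y^2*(26*l + 12) + y*(-20*l^2 - 26*l - 6)
(5) = -10*s^2 + 100*s + z*(-4*s^2 + 40*s - 64) - 160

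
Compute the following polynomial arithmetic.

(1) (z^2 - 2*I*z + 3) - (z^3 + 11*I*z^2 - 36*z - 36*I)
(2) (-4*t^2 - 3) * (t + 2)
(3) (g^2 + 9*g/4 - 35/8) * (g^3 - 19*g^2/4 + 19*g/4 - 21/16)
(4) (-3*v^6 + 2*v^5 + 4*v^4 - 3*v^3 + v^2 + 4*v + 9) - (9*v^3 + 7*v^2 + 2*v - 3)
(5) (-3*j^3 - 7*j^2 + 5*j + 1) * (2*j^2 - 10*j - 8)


(1) = -z^3 + z^2 - 11*I*z^2 + 36*z - 2*I*z + 3 + 36*I
(2) = -4*t^3 - 8*t^2 - 3*t - 6
(3) = g^5 - 5*g^4/2 - 165*g^3/16 + 965*g^2/32 - 1519*g/64 + 735/128
(4) = -3*v^6 + 2*v^5 + 4*v^4 - 12*v^3 - 6*v^2 + 2*v + 12
(5) = -6*j^5 + 16*j^4 + 104*j^3 + 8*j^2 - 50*j - 8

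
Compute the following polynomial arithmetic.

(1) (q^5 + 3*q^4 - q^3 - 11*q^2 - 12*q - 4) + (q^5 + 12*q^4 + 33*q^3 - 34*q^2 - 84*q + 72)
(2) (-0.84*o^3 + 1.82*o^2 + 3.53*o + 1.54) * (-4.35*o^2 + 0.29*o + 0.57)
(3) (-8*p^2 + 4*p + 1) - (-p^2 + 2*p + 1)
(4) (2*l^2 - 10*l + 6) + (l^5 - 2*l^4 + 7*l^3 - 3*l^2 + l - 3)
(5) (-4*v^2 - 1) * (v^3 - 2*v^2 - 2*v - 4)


(1) = 2*q^5 + 15*q^4 + 32*q^3 - 45*q^2 - 96*q + 68
(2) = 3.654*o^5 - 8.1606*o^4 - 15.3065*o^3 - 4.6379*o^2 + 2.4587*o + 0.8778
(3) = -7*p^2 + 2*p
(4) = l^5 - 2*l^4 + 7*l^3 - l^2 - 9*l + 3
(5) = -4*v^5 + 8*v^4 + 7*v^3 + 18*v^2 + 2*v + 4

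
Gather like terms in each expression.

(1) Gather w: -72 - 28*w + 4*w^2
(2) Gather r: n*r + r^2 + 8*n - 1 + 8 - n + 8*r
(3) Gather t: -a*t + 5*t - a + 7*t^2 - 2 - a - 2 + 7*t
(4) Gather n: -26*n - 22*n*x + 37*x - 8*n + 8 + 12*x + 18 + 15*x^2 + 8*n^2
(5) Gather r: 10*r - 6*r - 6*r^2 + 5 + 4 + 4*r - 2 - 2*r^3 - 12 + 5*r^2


(1) = 4*w^2 - 28*w - 72
(2) = 7*n + r^2 + r*(n + 8) + 7
(3) = -2*a + 7*t^2 + t*(12 - a) - 4
(4) = 8*n^2 + n*(-22*x - 34) + 15*x^2 + 49*x + 26
(5) = -2*r^3 - r^2 + 8*r - 5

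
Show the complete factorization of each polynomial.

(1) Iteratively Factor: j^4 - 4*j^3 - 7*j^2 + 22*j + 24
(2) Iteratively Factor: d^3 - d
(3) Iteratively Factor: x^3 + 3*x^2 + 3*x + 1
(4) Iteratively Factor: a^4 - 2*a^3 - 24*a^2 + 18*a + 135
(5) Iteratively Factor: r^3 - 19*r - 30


(1) = (j + 2)*(j^3 - 6*j^2 + 5*j + 12) = (j - 4)*(j + 2)*(j^2 - 2*j - 3) = (j - 4)*(j - 3)*(j + 2)*(j + 1)
(2) = (d - 1)*(d^2 + d) = (d - 1)*(d + 1)*(d)
(3) = (x + 1)*(x^2 + 2*x + 1) = (x + 1)^2*(x + 1)
(4) = (a + 3)*(a^3 - 5*a^2 - 9*a + 45) = (a - 5)*(a + 3)*(a^2 - 9) = (a - 5)*(a + 3)^2*(a - 3)
(5) = (r + 3)*(r^2 - 3*r - 10) = (r - 5)*(r + 3)*(r + 2)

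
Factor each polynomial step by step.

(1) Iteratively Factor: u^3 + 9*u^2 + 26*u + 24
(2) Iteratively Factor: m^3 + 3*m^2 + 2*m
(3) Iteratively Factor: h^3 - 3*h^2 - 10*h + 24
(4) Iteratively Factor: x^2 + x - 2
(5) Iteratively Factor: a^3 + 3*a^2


(1) = (u + 4)*(u^2 + 5*u + 6) = (u + 3)*(u + 4)*(u + 2)
(2) = (m)*(m^2 + 3*m + 2) = m*(m + 1)*(m + 2)
(3) = (h - 4)*(h^2 + h - 6) = (h - 4)*(h + 3)*(h - 2)
(4) = (x + 2)*(x - 1)
(5) = (a)*(a^2 + 3*a) = a*(a + 3)*(a)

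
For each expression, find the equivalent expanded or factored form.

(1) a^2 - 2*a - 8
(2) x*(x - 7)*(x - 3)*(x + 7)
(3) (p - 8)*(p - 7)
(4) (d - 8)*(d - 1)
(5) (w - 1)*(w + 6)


(1) = (a - 4)*(a + 2)
(2) = x^4 - 3*x^3 - 49*x^2 + 147*x
(3) = p^2 - 15*p + 56
(4) = d^2 - 9*d + 8
(5) = w^2 + 5*w - 6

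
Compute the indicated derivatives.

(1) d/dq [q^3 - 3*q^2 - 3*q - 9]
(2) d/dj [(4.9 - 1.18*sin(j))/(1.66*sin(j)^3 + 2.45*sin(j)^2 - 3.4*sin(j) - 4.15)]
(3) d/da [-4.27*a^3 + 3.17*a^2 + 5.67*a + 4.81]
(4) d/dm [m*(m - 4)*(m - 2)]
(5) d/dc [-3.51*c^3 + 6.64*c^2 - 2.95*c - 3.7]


(1) = 3*q^2 - 6*q - 3
(2) = (3.9176*sin(j)^3 - 21.511*sin(j)^2 - 24.01*sin(j) + 21.557)*cos(j)/(2.7556*sin(j)^6 + 8.134*sin(j)^5 - 5.2855*sin(j)^4 - 30.438*sin(j)^3 - 8.775*sin(j)^2 + 28.22*sin(j) + 17.2225)
(3) = -12.81*a^2 + 6.34*a + 5.67
(4) = 3*m^2 - 12*m + 8
(5) = -10.53*c^2 + 13.28*c - 2.95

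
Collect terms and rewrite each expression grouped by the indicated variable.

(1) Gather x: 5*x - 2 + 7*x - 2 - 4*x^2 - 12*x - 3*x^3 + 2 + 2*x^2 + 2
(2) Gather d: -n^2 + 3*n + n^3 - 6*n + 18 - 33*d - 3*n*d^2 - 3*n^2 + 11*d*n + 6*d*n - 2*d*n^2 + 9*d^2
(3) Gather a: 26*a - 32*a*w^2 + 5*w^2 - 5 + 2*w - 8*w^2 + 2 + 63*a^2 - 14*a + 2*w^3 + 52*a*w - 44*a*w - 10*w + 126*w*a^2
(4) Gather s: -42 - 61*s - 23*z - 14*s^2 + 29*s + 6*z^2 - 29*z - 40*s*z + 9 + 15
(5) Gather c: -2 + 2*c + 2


(1) = -3*x^3 - 2*x^2
(2) = d^2*(9 - 3*n) + d*(-2*n^2 + 17*n - 33) + n^3 - 4*n^2 - 3*n + 18
(3) = a^2*(126*w + 63) + a*(-32*w^2 + 8*w + 12) + 2*w^3 - 3*w^2 - 8*w - 3
(4) = -14*s^2 + s*(-40*z - 32) + 6*z^2 - 52*z - 18
(5) = 2*c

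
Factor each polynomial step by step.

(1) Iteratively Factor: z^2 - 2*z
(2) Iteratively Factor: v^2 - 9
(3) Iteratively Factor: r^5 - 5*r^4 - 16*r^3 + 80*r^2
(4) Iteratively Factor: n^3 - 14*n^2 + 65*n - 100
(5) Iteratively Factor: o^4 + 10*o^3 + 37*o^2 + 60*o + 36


(1) = (z)*(z - 2)
(2) = (v + 3)*(v - 3)
(3) = (r - 5)*(r^4 - 16*r^2) = (r - 5)*(r + 4)*(r^3 - 4*r^2) = r*(r - 5)*(r + 4)*(r^2 - 4*r) = r^2*(r - 5)*(r + 4)*(r - 4)
(4) = (n - 5)*(n^2 - 9*n + 20) = (n - 5)^2*(n - 4)
(5) = (o + 2)*(o^3 + 8*o^2 + 21*o + 18) = (o + 2)*(o + 3)*(o^2 + 5*o + 6) = (o + 2)^2*(o + 3)*(o + 3)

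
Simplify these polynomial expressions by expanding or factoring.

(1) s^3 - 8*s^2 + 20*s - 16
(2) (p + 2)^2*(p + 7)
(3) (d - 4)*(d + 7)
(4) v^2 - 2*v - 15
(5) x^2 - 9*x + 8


(1) = (s - 4)*(s - 2)^2
(2) = p^3 + 11*p^2 + 32*p + 28
(3) = d^2 + 3*d - 28
(4) = (v - 5)*(v + 3)
(5) = (x - 8)*(x - 1)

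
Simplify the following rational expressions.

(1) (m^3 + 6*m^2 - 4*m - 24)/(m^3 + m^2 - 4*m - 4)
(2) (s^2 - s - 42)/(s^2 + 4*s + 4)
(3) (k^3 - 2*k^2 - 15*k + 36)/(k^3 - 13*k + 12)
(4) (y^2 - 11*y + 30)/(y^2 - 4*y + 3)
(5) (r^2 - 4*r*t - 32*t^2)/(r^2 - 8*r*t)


(1) = (m + 6)/(m + 1)
(2) = (s^2 - s - 42)/(s^2 + 4*s + 4)
(3) = (k - 3)/(k - 1)
(4) = (y^2 - 11*y + 30)/(y^2 - 4*y + 3)
(5) = (r + 4*t)/r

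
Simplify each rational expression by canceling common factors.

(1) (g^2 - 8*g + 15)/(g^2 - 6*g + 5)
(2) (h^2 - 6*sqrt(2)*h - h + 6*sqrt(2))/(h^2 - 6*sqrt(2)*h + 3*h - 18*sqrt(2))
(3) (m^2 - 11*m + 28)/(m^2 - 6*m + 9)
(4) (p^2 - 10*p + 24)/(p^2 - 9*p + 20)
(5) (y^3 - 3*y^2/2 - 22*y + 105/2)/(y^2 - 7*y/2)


(1) = (g - 3)/(g - 1)
(2) = (h - 1)/(h + 3)
(3) = (m^2 - 11*m + 28)/(m^2 - 6*m + 9)
(4) = (p - 6)/(p - 5)
(5) = (y^2 + 2*y - 15)/y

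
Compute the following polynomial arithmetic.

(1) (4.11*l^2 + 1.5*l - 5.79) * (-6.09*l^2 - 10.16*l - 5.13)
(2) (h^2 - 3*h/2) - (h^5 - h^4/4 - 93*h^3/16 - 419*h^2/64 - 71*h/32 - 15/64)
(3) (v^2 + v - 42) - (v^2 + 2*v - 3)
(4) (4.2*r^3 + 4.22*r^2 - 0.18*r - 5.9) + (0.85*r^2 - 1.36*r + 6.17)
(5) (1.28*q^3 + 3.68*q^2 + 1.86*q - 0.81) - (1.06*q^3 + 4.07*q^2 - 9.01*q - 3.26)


(1) = -25.0299*l^4 - 50.8926*l^3 - 1.0632*l^2 + 51.1314*l + 29.7027
(2) = -h^5 + h^4/4 + 93*h^3/16 + 483*h^2/64 + 23*h/32 + 15/64
(3) = -v - 39
(4) = 4.2*r^3 + 5.07*r^2 - 1.54*r + 0.27
(5) = 0.22*q^3 - 0.39*q^2 + 10.87*q + 2.45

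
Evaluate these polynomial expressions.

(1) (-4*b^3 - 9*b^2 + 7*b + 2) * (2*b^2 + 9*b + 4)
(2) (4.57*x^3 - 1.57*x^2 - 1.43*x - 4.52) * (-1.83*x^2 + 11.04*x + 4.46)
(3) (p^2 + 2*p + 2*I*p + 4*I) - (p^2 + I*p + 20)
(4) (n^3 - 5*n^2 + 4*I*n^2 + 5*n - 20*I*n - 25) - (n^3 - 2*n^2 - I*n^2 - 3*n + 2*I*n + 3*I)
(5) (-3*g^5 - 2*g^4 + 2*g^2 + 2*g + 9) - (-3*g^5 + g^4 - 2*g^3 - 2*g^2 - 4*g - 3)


(1) = -8*b^5 - 54*b^4 - 83*b^3 + 31*b^2 + 46*b + 8
(2) = -8.3631*x^5 + 53.3259*x^4 + 5.6663*x^3 - 14.5178*x^2 - 56.2786*x - 20.1592
(3) = 2*p + I*p - 20 + 4*I
(4) = -3*n^2 + 5*I*n^2 + 8*n - 22*I*n - 25 - 3*I
(5) = -3*g^4 + 2*g^3 + 4*g^2 + 6*g + 12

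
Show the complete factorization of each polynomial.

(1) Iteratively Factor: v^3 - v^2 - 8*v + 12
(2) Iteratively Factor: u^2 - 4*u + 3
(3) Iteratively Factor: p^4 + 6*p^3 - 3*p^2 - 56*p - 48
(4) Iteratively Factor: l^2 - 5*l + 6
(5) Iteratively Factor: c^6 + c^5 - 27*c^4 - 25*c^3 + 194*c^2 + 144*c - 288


(1) = (v + 3)*(v^2 - 4*v + 4) = (v - 2)*(v + 3)*(v - 2)
(2) = (u - 1)*(u - 3)
(3) = (p + 4)*(p^3 + 2*p^2 - 11*p - 12) = (p - 3)*(p + 4)*(p^2 + 5*p + 4) = (p - 3)*(p + 1)*(p + 4)*(p + 4)
(4) = (l - 3)*(l - 2)
(5) = (c - 4)*(c^5 + 5*c^4 - 7*c^3 - 53*c^2 - 18*c + 72) = (c - 4)*(c + 3)*(c^4 + 2*c^3 - 13*c^2 - 14*c + 24) = (c - 4)*(c + 2)*(c + 3)*(c^3 - 13*c + 12) = (c - 4)*(c - 1)*(c + 2)*(c + 3)*(c^2 + c - 12) = (c - 4)*(c - 1)*(c + 2)*(c + 3)*(c + 4)*(c - 3)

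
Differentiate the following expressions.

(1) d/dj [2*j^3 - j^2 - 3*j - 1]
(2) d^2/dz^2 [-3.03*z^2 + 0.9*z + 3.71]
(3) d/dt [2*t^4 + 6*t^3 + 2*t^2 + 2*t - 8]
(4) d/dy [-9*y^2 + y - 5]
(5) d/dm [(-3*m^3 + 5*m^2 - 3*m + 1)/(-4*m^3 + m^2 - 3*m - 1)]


(1) = 6*j^2 - 2*j - 3
(2) = -6.06000000000000
(3) = 8*t^3 + 18*t^2 + 4*t + 2
(4) = 1 - 18*y
(5) = (17*m^4 - 6*m^3 + 9*m^2 - 12*m + 6)/(16*m^6 - 8*m^5 + 25*m^4 + 2*m^3 + 7*m^2 + 6*m + 1)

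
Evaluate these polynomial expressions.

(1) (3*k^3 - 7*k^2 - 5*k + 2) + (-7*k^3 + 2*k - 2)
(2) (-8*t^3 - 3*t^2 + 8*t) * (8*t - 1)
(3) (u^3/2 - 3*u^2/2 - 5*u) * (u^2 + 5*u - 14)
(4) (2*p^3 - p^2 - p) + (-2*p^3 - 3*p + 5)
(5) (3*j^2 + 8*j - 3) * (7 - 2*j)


(1) = -4*k^3 - 7*k^2 - 3*k
(2) = -64*t^4 - 16*t^3 + 67*t^2 - 8*t
(3) = u^5/2 + u^4 - 39*u^3/2 - 4*u^2 + 70*u
(4) = -p^2 - 4*p + 5
(5) = -6*j^3 + 5*j^2 + 62*j - 21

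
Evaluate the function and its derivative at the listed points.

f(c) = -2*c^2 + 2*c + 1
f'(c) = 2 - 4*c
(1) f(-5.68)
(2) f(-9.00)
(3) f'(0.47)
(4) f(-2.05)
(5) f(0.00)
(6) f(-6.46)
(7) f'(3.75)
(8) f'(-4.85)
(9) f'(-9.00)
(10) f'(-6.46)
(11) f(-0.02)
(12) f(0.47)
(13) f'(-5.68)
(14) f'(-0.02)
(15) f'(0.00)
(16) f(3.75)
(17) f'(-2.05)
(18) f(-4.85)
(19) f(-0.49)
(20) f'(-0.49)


(1) = -74.88
(2) = -179.00
(3) = 0.12
(4) = -11.50
(5) = 1.00
(6) = -95.38
(7) = -13.00
(8) = 21.40
(9) = 38.00
(10) = 27.84
(11) = 0.96
(12) = 1.50
(13) = 24.72
(14) = 2.08
(15) = 2.00
(16) = -19.62
(17) = 10.20
(18) = -55.74
(19) = -0.46
(20) = 3.96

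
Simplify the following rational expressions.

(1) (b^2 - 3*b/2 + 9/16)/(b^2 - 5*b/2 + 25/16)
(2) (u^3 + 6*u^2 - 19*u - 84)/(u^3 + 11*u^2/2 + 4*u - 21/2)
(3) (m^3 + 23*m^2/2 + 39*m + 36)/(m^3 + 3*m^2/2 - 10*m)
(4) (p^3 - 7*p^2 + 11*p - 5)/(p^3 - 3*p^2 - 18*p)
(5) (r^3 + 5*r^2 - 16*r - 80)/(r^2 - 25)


(1) = (16*b^2 - 24*b + 9)/(16*b^2 - 40*b + 25)
(2) = (2*u^2 + 6*u - 56)/(2*u^2 + 5*u - 7)
(3) = (2*m^2 + 15*m + 18)/(2*m^2 - 5*m)
(4) = (p^3 - 7*p^2 + 11*p - 5)/(p^3 - 3*p^2 - 18*p)
(5) = (r^2 - 16)/(r - 5)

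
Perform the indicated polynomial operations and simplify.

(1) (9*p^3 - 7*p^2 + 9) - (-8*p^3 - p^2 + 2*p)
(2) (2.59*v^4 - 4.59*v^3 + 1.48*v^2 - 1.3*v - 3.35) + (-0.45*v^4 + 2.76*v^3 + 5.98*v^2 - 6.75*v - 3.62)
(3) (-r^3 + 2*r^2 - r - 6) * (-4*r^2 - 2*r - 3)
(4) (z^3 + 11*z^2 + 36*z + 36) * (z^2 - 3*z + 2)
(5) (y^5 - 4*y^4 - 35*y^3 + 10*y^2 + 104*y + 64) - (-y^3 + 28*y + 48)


(1) = 17*p^3 - 6*p^2 - 2*p + 9
(2) = 2.14*v^4 - 1.83*v^3 + 7.46*v^2 - 8.05*v - 6.97
(3) = 4*r^5 - 6*r^4 + 3*r^3 + 20*r^2 + 15*r + 18
(4) = z^5 + 8*z^4 + 5*z^3 - 50*z^2 - 36*z + 72
(5) = y^5 - 4*y^4 - 34*y^3 + 10*y^2 + 76*y + 16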